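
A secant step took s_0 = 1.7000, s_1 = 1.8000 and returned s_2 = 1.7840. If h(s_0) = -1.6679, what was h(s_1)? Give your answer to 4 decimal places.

The secant line through (1.7000, -1.6679) and (1.8000, h(s_1)) crosses zero at s_2 = 1.7840.
So (1.7000, -1.6679), (1.8000, h(s_1)), (1.7840, 0) are collinear:
h(s_1) = -1.6679 · (1.8000 − 1.7840) / (1.7000 − 1.7840) = -1.6679 · (0.016000)/(-0.084000) = 0.317695

0.3177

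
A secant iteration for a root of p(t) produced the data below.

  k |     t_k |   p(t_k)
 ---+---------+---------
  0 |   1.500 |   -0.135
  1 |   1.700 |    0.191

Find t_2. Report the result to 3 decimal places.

t_2 = 1.700 − 0.191·(1.700 − 1.500) / (0.191 − (-0.135))
   = 1.700 − (0.03820)/(0.32600) = 1.58282

1.583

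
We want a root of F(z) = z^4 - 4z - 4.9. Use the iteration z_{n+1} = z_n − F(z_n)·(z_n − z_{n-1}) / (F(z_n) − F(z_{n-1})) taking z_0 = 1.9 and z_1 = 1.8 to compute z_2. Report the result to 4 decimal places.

F(1.9) = 0.532100, F(1.8) = -1.602400
z_2 = 1.800000 − (-1.602400)·(1.800000 − 1.900000) / (-1.602400 − 0.532100) = 1.800000 − (0.160240)/(-2.134500) = 1.875071

1.8751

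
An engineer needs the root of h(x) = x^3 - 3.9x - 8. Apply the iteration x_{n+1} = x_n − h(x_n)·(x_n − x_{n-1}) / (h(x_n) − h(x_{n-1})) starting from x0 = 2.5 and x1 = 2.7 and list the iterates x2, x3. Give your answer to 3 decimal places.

h(2.5) = -2.12500, h(2.7) = 1.15300
x2 = 2.70000 − 1.15300·(2.70000 − 2.50000) / (1.15300 − (-2.12500)) = 2.70000 − (0.23060)/(3.27800) = 2.62965
h(2.62965) = -0.07141
x3 = 2.62965 − (-0.07141)·(2.62965 − 2.70000) / (-0.07141 − 1.15300) = 2.62965 − (0.00502)/(-1.22441) = 2.63376

2.630, 2.634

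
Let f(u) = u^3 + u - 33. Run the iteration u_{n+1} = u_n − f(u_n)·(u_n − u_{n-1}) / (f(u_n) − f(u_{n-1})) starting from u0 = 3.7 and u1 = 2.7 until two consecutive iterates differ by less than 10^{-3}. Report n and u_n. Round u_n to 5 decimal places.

n = 5, u_n = 3.10365

f(3.7) = 21.3530000, f(2.7) = -10.6170000
u2 = 2.7000000 − (-10.6170000)·(-1.0000000)/(-31.9700000) = 3.0320926;  |Δ| = 0.3320926
f(3.0320926) = -2.0921051
u3 = 3.0320926 − (-2.0921051)·(0.3320926)/(8.5248949) = 3.1135918;  |Δ| = 0.0814993
f(3.1135918) = 0.2981653
u4 = 3.1135918 − 0.2981653·(0.0814993)/(2.3902704) = 3.1034255;  |Δ| = 0.0101663
f(3.1034255) = -0.0067074
u5 = 3.1034255 − (-0.0067074)·(-0.0101663)/(-0.3048727) = 3.1036492;  |Δ| = 0.0002237
|u5 − u4| = 0.0002237 < 10^{-3}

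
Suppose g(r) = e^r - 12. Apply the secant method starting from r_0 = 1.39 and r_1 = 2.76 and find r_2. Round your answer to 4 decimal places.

g(1.39) = -7.985150, g(2.76) = 3.799843
r_2 = 2.760000 − 3.799843·(2.760000 − 1.390000) / (3.799843 − (-7.985150)) = 2.760000 − (5.205785)/(11.784993) = 2.318270

2.3183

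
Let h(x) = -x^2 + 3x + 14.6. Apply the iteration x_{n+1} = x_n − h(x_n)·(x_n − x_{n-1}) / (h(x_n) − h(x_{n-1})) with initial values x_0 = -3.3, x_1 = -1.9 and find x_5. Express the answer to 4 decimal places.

-2.6049

h(-3.3) = -6.190000, h(-1.9) = 5.290000
x_2 = -1.900000 − 5.290000·(-1.900000 − (-3.300000)) / (5.290000 − (-6.190000)) = -1.900000 − (7.406000)/(11.480000) = -2.545122
h(-2.545122) = 0.486988
x_3 = -2.545122 − 0.486988·(-2.545122 − (-1.900000)) / (0.486988 − 5.290000) = -2.545122 − (-0.314167)/(-4.803012) = -2.610532
h(-2.610532) = -0.046476
x_4 = -2.610532 − (-0.046476)·(-2.610532 − (-2.545122)) / (-0.046476 − 0.486988) = -2.610532 − (0.003040)/(-0.533465) = -2.604834
h(-2.604834) = 0.000340
x_5 = -2.604834 − 0.000340·(-2.604834 − (-2.610532)) / (0.000340 − (-0.046476)) = -2.604834 − (0.000002)/(0.046816) = -2.604875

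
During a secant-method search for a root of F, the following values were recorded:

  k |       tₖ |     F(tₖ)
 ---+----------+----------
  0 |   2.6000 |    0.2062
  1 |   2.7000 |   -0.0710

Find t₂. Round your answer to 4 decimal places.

t₂ = 2.7000 − (-0.0710)·(2.7000 − 2.6000) / (-0.0710 − 0.2062)
   = 2.7000 − (-0.007100)/(-0.277200) = 2.674387

2.6744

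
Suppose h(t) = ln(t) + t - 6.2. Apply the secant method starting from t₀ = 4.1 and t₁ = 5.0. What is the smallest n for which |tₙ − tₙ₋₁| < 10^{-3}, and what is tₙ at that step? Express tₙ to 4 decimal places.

n = 4, tₙ = 4.6608

h(4.1) = -0.689013, h(5.0) = 0.409438
t₂ = 5.000000 − 0.409438·(0.900000)/(1.098451) = 4.664533;  |Δ| = 0.335467
h(4.664533) = 0.004521
t₃ = 4.664533 − 0.004521·(-0.335467)/(-0.404917) = 4.660788;  |Δ| = 0.003745
h(4.660788) = -0.000028
t₄ = 4.660788 − (-0.000028)·(-0.003745)/(-0.004549) = 4.660811;  |Δ| = 0.000023
|t₄ − t₃| = 0.000023 < 10^{-3}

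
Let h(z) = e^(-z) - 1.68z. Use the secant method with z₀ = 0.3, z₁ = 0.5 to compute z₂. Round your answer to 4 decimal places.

h(0.3) = 0.236818, h(0.5) = -0.233469
z₂ = 0.500000 − (-0.233469)·(0.500000 − 0.300000) / (-0.233469 − 0.236818) = 0.500000 − (-0.046694)/(-0.470288) = 0.400712

0.4007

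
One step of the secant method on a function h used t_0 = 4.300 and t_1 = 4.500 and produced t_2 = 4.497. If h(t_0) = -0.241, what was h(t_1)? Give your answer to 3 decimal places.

0.004

The secant line through (4.300, -0.241) and (4.500, h(t_1)) crosses zero at t_2 = 4.497.
So (4.300, -0.241), (4.500, h(t_1)), (4.497, 0) are collinear:
h(t_1) = -0.241 · (4.500 − 4.497) / (4.300 − 4.497) = -0.241 · (0.00300)/(-0.19700) = 0.00367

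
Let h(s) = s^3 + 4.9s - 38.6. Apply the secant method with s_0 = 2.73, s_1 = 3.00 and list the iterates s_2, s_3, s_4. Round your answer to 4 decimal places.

2.8951, 2.8999, 2.9000

h(2.73) = -4.876583, h(3.00) = 3.100000
s_2 = 3.000000 − 3.100000·(3.000000 − 2.730000) / (3.100000 − (-4.876583)) = 3.000000 − (0.837000)/(7.976583) = 2.895068
h(2.895068) = -0.149394
s_3 = 2.895068 − (-0.149394)·(2.895068 − 3.000000) / (-0.149394 − 3.100000) = 2.895068 − (0.015676)/(-3.249394) = 2.899892
h(2.899892) = -0.004248
s_4 = 2.899892 − (-0.004248)·(2.899892 − 2.895068) / (-0.004248 − (-0.149394)) = 2.899892 − (-0.000020)/(0.145147) = 2.900033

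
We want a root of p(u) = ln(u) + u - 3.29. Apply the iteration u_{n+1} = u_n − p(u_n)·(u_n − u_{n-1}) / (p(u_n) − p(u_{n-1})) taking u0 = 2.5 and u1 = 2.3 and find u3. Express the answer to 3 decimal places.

p(2.5) = 0.12629, p(2.3) = -0.15709
u2 = 2.30000 − (-0.15709)·(2.30000 − 2.50000) / (-0.15709 − 0.12629) = 2.30000 − (0.03142)/(-0.28338) = 2.41087
p(2.41087) = 0.00086
u3 = 2.41087 − 0.00086·(2.41087 − 2.30000) / (0.00086 − (-0.15709)) = 2.41087 − (0.00009)/(0.15795) = 2.41027

2.410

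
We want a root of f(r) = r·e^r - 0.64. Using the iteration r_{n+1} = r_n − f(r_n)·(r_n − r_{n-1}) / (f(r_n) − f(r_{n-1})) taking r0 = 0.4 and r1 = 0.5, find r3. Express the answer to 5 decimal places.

0.42027

f(0.4) = -0.0432701, f(0.5) = 0.1843606
r2 = 0.5000000 − 0.1843606·(0.5000000 − 0.4000000) / (0.1843606 − (-0.0432701)) = 0.5000000 − (0.0184361)/(0.2276308) = 0.4190089
f(0.4190089) = -0.0029163
r3 = 0.4190089 − (-0.0029163)·(0.4190089 − 0.5000000) / (-0.0029163 − 0.1843606) = 0.4190089 − (0.0002362)/(-0.1872769) = 0.4202701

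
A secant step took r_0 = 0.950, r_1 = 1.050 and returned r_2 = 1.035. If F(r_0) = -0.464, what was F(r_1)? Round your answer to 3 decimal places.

0.082

The secant line through (0.950, -0.464) and (1.050, F(r_1)) crosses zero at r_2 = 1.035.
So (0.950, -0.464), (1.050, F(r_1)), (1.035, 0) are collinear:
F(r_1) = -0.464 · (1.050 − 1.035) / (0.950 − 1.035) = -0.464 · (0.01500)/(-0.08500) = 0.08188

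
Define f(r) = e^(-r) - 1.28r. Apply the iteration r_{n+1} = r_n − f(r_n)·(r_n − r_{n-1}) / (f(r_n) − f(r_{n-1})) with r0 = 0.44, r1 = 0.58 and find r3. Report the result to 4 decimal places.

0.4823

f(0.44) = 0.080836, f(0.58) = -0.182502
r2 = 0.580000 − (-0.182502)·(0.580000 − 0.440000) / (-0.182502 − 0.080836) = 0.580000 − (-0.025550)/(-0.263338) = 0.482976
f(0.482976) = -0.001264
r3 = 0.482976 − (-0.001264)·(0.482976 − 0.580000) / (-0.001264 − (-0.182502)) = 0.482976 − (0.000123)/(0.181238) = 0.482299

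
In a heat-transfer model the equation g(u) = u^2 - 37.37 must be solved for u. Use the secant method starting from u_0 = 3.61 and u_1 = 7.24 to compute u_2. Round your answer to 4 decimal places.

g(3.61) = -24.337900, g(7.24) = 15.047600
u_2 = 7.240000 − 15.047600·(7.240000 − 3.610000) / (15.047600 − (-24.337900)) = 7.240000 − (54.622788)/(39.385500) = 5.853124

5.8531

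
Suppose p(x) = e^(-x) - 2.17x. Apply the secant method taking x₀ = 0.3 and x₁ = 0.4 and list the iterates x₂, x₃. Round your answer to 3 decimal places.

p(0.3) = 0.08982, p(0.4) = -0.19768
x₂ = 0.40000 − (-0.19768)·(0.40000 − 0.30000) / (-0.19768 − 0.08982) = 0.40000 − (-0.01977)/(-0.28750) = 0.33124
p(0.33124) = -0.00076
x₃ = 0.33124 − (-0.00076)·(0.33124 − 0.40000) / (-0.00076 − (-0.19768)) = 0.33124 − (0.00005)/(0.19692) = 0.33098

0.331, 0.331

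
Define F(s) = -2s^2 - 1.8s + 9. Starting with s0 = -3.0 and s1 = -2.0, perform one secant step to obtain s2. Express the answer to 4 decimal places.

F(-3.0) = -3.600000, F(-2.0) = 4.600000
s2 = -2.000000 − 4.600000·(-2.000000 − (-3.000000)) / (4.600000 − (-3.600000)) = -2.000000 − (4.600000)/(8.200000) = -2.560976

-2.5610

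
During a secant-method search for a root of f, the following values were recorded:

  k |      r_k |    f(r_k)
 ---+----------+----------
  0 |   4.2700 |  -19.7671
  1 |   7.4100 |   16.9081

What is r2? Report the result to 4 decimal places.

r2 = 7.4100 − 16.9081·(7.4100 − 4.2700) / (16.9081 − (-19.7671))
   = 7.4100 − (53.091434)/(36.675200) = 5.962389

5.9624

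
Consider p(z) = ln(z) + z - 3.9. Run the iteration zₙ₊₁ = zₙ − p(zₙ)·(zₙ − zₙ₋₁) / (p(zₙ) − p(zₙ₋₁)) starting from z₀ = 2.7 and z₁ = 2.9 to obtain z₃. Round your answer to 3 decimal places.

2.852

p(2.7) = -0.20675, p(2.9) = 0.06471
z₂ = 2.90000 − 0.06471·(2.90000 − 2.70000) / (0.06471 − (-0.20675)) = 2.90000 − (0.01294)/(0.27146) = 2.85232
p(2.85232) = 0.00046
z₃ = 2.85232 − 0.00046·(2.85232 − 2.90000) / (0.00046 − 0.06471) = 2.85232 − (-0.00002)/(-0.06425) = 2.85198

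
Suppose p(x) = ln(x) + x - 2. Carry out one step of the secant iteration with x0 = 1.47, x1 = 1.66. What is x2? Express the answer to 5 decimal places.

p(1.47) = -0.1447376, p(1.66) = 0.1668176
x2 = 1.6600000 − 0.1668176·(1.6600000 − 1.4700000) / (0.1668176 − (-0.1447376)) = 1.6600000 − (0.0316953)/(0.3115552) = 1.5582673

1.55827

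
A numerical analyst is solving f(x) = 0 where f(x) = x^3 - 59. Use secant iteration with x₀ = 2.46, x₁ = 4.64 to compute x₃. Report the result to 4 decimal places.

3.8395

f(2.46) = -44.113064, f(4.64) = 40.897344
x₂ = 4.640000 − 40.897344·(4.640000 − 2.460000) / (40.897344 − (-44.113064)) = 4.640000 − (89.156210)/(85.010408) = 3.591232
f(3.591232) = -12.684077
x₃ = 3.591232 − (-12.684077)·(3.591232 − 4.640000) / (-12.684077 − 40.897344) = 3.591232 − (13.302656)/(-53.581421) = 3.839502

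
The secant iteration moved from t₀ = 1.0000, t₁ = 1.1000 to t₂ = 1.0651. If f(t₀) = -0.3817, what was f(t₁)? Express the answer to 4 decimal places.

0.2046

The secant line through (1.0000, -0.3817) and (1.1000, f(t₁)) crosses zero at t₂ = 1.0651.
So (1.0000, -0.3817), (1.1000, f(t₁)), (1.0651, 0) are collinear:
f(t₁) = -0.3817 · (1.1000 − 1.0651) / (1.0000 − 1.0651) = -0.3817 · (0.034900)/(-0.065100) = 0.204629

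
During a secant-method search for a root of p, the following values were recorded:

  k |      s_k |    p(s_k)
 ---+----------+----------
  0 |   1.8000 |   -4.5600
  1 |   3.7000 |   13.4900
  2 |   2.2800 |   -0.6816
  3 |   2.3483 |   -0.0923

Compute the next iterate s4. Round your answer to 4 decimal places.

s4 = 2.3483 − (-0.0923)·(2.3483 − 2.2800) / (-0.0923 − (-0.6816))
   = 2.3483 − (-0.006304)/(0.589300) = 2.358998

2.3590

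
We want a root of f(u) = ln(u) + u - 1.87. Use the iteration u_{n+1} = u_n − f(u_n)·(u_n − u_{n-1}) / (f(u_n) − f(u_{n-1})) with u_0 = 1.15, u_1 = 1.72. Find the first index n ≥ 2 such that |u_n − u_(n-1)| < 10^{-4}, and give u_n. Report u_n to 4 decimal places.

f(1.15) = -0.580238, f(1.72) = 0.392324
u_2 = 1.720000 − 0.392324·(0.570000)/(0.972562) = 1.490066;  |Δ| = 0.229934
f(1.490066) = 0.018887
u_3 = 1.490066 − 0.018887·(-0.229934)/(-0.373437) = 1.478437;  |Δ| = 0.011629
f(1.478437) = -0.000577
u_4 = 1.478437 − (-0.000577)·(-0.011629)/(-0.019464) = 1.478782;  |Δ| = 0.000345
f(1.478782) = 0.000001
u_5 = 1.478782 − 0.000001·(0.000345)/(0.000578) = 1.478782;  |Δ| = 0.000001
|u_5 − u_4| = 0.000001 < 10^{-4}

n = 5, u_n = 1.4788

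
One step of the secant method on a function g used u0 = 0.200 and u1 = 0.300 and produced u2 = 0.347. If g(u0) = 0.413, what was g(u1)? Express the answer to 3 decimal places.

The secant line through (0.200, 0.413) and (0.300, g(u1)) crosses zero at u2 = 0.347.
So (0.200, 0.413), (0.300, g(u1)), (0.347, 0) are collinear:
g(u1) = 0.413 · (0.300 − 0.347) / (0.200 − 0.347) = 0.413 · (-0.04700)/(-0.14700) = 0.13205

0.132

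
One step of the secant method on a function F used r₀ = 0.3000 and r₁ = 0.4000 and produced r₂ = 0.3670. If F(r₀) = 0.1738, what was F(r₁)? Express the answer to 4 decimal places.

The secant line through (0.3000, 0.1738) and (0.4000, F(r₁)) crosses zero at r₂ = 0.3670.
So (0.3000, 0.1738), (0.4000, F(r₁)), (0.3670, 0) are collinear:
F(r₁) = 0.1738 · (0.4000 − 0.3670) / (0.3000 − 0.3670) = 0.1738 · (0.033000)/(-0.067000) = -0.085603

-0.0856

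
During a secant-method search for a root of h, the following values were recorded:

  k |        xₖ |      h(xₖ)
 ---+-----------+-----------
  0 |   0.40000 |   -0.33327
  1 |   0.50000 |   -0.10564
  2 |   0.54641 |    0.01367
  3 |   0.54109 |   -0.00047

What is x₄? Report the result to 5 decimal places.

0.54127

x₄ = 0.54109 − (-0.00047)·(0.54109 − 0.54641) / (-0.00047 − 0.01367)
   = 0.54109 − (0.0000025)/(-0.0141400) = 0.5412668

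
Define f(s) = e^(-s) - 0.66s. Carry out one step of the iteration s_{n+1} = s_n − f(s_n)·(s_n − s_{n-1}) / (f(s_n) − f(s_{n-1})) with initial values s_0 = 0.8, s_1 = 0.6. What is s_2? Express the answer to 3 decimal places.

0.732

f(0.8) = -0.07867, f(0.6) = 0.15281
s_2 = 0.60000 − 0.15281·(0.60000 − 0.80000) / (0.15281 − (-0.07867)) = 0.60000 − (-0.03056)/(0.23148) = 0.73203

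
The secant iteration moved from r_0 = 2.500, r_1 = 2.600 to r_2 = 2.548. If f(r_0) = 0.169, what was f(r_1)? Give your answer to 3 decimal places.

The secant line through (2.500, 0.169) and (2.600, f(r_1)) crosses zero at r_2 = 2.548.
So (2.500, 0.169), (2.600, f(r_1)), (2.548, 0) are collinear:
f(r_1) = 0.169 · (2.600 − 2.548) / (2.500 − 2.548) = 0.169 · (0.05200)/(-0.04800) = -0.18308

-0.183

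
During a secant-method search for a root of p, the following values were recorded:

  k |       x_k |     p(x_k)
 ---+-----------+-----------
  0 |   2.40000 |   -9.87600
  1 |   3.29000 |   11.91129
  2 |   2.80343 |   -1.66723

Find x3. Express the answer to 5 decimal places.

2.86317

x3 = 2.80343 − (-1.66723)·(2.80343 − 3.29000) / (-1.66723 − 11.91129)
   = 2.80343 − (0.8112241)/(-13.5785200) = 2.8631732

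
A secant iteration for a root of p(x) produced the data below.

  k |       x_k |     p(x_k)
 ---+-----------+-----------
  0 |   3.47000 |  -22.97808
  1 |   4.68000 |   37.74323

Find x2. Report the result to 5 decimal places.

3.92789

x2 = 4.68000 − 37.74323·(4.68000 − 3.47000) / (37.74323 − (-22.97808))
   = 4.68000 − (45.6693083)/(60.7213100) = 3.9278866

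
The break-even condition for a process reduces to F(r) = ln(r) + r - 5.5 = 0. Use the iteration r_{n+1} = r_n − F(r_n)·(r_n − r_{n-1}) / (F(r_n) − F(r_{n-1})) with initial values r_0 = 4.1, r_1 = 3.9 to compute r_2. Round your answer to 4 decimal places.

F(4.1) = 0.010987, F(3.9) = -0.239023
r_2 = 3.900000 − (-0.239023)·(3.900000 − 4.100000) / (-0.239023 − 0.010987) = 3.900000 − (0.047805)/(-0.250010) = 4.091211

4.0912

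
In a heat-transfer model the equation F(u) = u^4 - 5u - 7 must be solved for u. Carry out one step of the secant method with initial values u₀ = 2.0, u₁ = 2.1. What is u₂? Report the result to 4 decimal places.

2.0339

F(2.0) = -1.000000, F(2.1) = 1.948100
u₂ = 2.100000 − 1.948100·(2.100000 − 2.000000) / (1.948100 − (-1.000000)) = 2.100000 − (0.194810)/(2.948100) = 2.033920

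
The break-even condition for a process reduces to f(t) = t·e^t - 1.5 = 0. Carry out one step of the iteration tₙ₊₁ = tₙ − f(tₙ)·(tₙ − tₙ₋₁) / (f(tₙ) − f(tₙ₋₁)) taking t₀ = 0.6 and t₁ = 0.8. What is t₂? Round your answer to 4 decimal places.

0.7184

f(0.6) = -0.406729, f(0.8) = 0.280433
t₂ = 0.800000 − 0.280433·(0.800000 − 0.600000) / (0.280433 − (-0.406729)) = 0.800000 − (0.056087)/(0.687161) = 0.718379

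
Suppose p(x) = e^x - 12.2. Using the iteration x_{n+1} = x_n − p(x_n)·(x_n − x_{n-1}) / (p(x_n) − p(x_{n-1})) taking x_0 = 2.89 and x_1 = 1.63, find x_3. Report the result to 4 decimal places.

2.5934

p(2.89) = 5.793310, p(1.63) = -7.096125
x_2 = 1.630000 − (-7.096125)·(1.630000 − 2.890000) / (-7.096125 − 5.793310) = 1.630000 − (8.941118)/(-12.889435) = 2.323678
p(2.323678) = -1.986830
x_3 = 2.323678 − (-1.986830)·(2.323678 − 1.630000) / (-1.986830 − (-7.096125)) = 2.323678 − (-1.378221)/(5.109295) = 2.593426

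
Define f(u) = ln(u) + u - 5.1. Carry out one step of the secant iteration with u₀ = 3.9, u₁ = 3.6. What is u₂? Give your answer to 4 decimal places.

3.7729

f(3.9) = 0.160977, f(3.6) = -0.219066
u₂ = 3.600000 − (-0.219066)·(3.600000 − 3.900000) / (-0.219066 − 0.160977) = 3.600000 − (0.065720)/(-0.380043) = 3.772928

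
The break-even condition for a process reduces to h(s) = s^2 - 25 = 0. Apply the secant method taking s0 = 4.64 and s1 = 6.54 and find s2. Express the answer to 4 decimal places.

h(4.64) = -3.470400, h(6.54) = 17.771600
s2 = 6.540000 − 17.771600·(6.540000 − 4.640000) / (17.771600 − (-3.470400)) = 6.540000 − (33.766040)/(21.242000) = 4.950411

4.9504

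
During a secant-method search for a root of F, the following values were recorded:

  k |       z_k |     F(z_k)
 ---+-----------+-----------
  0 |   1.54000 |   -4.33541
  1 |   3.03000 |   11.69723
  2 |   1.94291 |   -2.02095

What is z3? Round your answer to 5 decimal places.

2.10306

z3 = 1.94291 − (-2.02095)·(1.94291 − 3.03000) / (-2.02095 − 11.69723)
   = 1.94291 − (2.1969545)/(-13.7181800) = 2.1030591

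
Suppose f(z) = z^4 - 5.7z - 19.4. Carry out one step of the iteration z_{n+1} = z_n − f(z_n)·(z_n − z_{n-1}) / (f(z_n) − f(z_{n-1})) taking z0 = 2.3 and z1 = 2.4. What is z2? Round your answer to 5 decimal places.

2.39789

f(2.3) = -4.5259000, f(2.4) = 0.0976000
z2 = 2.4000000 − 0.0976000·(2.4000000 − 2.3000000) / (0.0976000 − (-4.5259000)) = 2.4000000 − (0.0097600)/(4.6235000) = 2.3978890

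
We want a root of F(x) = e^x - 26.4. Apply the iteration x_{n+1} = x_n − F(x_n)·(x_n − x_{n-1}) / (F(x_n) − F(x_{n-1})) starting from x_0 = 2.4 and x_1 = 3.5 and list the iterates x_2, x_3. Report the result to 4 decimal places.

F(2.4) = -15.376824, F(3.5) = 6.715452
x_2 = 3.500000 − 6.715452·(3.500000 − 2.400000) / (6.715452 − (-15.376824)) = 3.500000 − (7.386997)/(22.092276) = 3.165630
F(3.165630) = -2.696331
x_3 = 3.165630 − (-2.696331)·(3.165630 − 3.500000) / (-2.696331 − 6.715452) = 3.165630 − (0.901572)/(-9.411783) = 3.261422

3.1656, 3.2614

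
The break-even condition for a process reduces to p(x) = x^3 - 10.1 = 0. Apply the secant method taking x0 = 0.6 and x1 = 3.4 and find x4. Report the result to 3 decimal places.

p(0.6) = -9.88400, p(3.4) = 29.20400
x2 = 3.40000 − 29.20400·(3.40000 − 0.60000) / (29.20400 − (-9.88400)) = 3.40000 − (81.77120)/(39.08800) = 1.30802
p(1.30802) = -7.86207
x3 = 1.30802 − (-7.86207)·(1.30802 − 3.40000) / (-7.86207 − 29.20400) = 1.30802 − (16.44727)/(-37.06607) = 1.75175
p(1.75175) = -4.72452
x4 = 1.75175 − (-4.72452)·(1.75175 − 1.30802) / (-4.72452 − (-7.86207)) = 1.75175 − (-2.09640)/(3.13756) = 2.41992

2.420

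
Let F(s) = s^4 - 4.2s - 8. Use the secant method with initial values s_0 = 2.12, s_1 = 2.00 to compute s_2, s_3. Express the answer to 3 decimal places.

F(2.12) = 3.29563, F(2.00) = -0.40000
s_2 = 2.00000 − (-0.40000)·(2.00000 − 2.12000) / (-0.40000 − 3.29563) = 2.00000 − (0.04800)/(-3.69563) = 2.01299
F(2.01299) = -0.03486
s_3 = 2.01299 − (-0.03486)·(2.01299 − 2.00000) / (-0.03486 − (-0.40000)) = 2.01299 − (-0.00045)/(0.36514) = 2.01423

2.013, 2.014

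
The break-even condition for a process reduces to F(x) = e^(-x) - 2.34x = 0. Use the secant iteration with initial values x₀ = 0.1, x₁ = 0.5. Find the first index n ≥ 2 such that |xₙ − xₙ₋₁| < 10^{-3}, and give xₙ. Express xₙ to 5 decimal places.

F(0.1) = 0.6708374, F(0.5) = -0.5634693
x₂ = 0.5000000 − (-0.5634693)·(0.4000000)/(-1.2343068) = 0.3173973;  |Δ| = 0.1826027
F(0.3173973) = -0.0146683
x₃ = 0.3173973 − (-0.0146683)·(-0.1826027)/(0.5488011) = 0.3125167;  |Δ| = 0.0048806
F(0.3125167) = 0.0003142
x₄ = 0.3125167 − 0.0003142·(-0.0048806)/(0.0149825) = 0.3126191;  |Δ| = 0.0001024
|x₄ − x₃| = 0.0001024 < 10^{-3}

n = 4, xₙ = 0.31262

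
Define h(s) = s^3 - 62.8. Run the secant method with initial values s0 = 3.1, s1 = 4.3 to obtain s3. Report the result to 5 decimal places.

3.96871

h(3.1) = -33.0090000, h(4.3) = 16.7070000
s2 = 4.3000000 − 16.7070000·(4.3000000 − 3.1000000) / (16.7070000 − (-33.0090000)) = 4.3000000 − (20.0484000)/(49.7160000) = 3.8967415
h(3.8967415) = -3.6295615
s3 = 3.8967415 − (-3.6295615)·(3.8967415 − 4.3000000) / (-3.6295615 − 16.7070000) = 3.8967415 − (1.4636516)/(-20.3365615) = 3.9687129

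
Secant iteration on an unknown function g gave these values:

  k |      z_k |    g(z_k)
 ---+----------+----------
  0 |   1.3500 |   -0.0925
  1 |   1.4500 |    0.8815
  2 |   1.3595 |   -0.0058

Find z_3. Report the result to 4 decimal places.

z_3 = 1.3595 − (-0.0058)·(1.3595 − 1.4500) / (-0.0058 − 0.8815)
   = 1.3595 − (0.000525)/(-0.887300) = 1.360092

1.3601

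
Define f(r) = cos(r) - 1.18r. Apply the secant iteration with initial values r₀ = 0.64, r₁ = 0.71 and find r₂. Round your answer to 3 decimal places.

f(0.64) = 0.04690, f(0.71) = -0.07944
r₂ = 0.71000 − (-0.07944)·(0.71000 − 0.64000) / (-0.07944 − 0.04690) = 0.71000 − (-0.00556)/(-0.12633) = 0.66598

0.666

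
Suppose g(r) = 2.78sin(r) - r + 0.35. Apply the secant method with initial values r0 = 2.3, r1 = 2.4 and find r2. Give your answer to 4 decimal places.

2.3417

g(2.3) = 0.123060, g(2.4) = -0.172212
r2 = 2.400000 − (-0.172212)·(2.400000 − 2.300000) / (-0.172212 − 0.123060) = 2.400000 − (-0.017221)/(-0.295273) = 2.341677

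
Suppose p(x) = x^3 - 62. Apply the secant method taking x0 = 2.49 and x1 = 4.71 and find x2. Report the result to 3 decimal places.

3.651

p(2.49) = -46.56175, p(4.71) = 42.48711
x2 = 4.71000 − 42.48711·(4.71000 − 2.49000) / (42.48711 − (-46.56175)) = 4.71000 − (94.32139)/(89.04886) = 3.65079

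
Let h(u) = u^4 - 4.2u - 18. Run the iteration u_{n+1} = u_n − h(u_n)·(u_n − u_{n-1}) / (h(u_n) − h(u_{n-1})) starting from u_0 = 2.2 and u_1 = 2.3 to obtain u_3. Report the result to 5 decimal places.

2.29267

h(2.2) = -3.8144000, h(2.3) = 0.3241000
u_2 = 2.3000000 − 0.3241000·(2.3000000 − 2.2000000) / (0.3241000 − (-3.8144000)) = 2.3000000 − (0.0324100)/(4.1385000) = 2.2921687
h(2.2921687) = -0.0222018
u_3 = 2.2921687 − (-0.0222018)·(2.2921687 − 2.3000000) / (-0.0222018 − 0.3241000) = 2.2921687 − (0.0001739)/(-0.3463018) = 2.2926707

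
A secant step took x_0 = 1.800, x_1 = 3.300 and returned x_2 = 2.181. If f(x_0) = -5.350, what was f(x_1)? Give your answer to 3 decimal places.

The secant line through (1.800, -5.350) and (3.300, f(x_1)) crosses zero at x_2 = 2.181.
So (1.800, -5.350), (3.300, f(x_1)), (2.181, 0) are collinear:
f(x_1) = -5.350 · (3.300 − 2.181) / (1.800 − 2.181) = -5.350 · (1.11900)/(-0.38100) = 15.71299

15.713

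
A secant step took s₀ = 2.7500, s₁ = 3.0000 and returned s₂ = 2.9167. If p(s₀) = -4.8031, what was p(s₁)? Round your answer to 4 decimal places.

The secant line through (2.7500, -4.8031) and (3.0000, p(s₁)) crosses zero at s₂ = 2.9167.
So (2.7500, -4.8031), (3.0000, p(s₁)), (2.9167, 0) are collinear:
p(s₁) = -4.8031 · (3.0000 − 2.9167) / (2.7500 − 2.9167) = -4.8031 · (0.083300)/(-0.166700) = 2.400109

2.4001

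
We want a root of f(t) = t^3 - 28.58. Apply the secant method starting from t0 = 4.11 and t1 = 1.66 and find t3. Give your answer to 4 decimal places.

f(4.11) = 40.846531, f(1.66) = -24.005704
t2 = 1.660000 − (-24.005704)·(1.660000 − 4.110000) / (-24.005704 − 40.846531) = 1.660000 − (58.813975)/(-64.852235) = 2.566892
f(2.566892) = -11.666916
t3 = 2.566892 − (-11.666916)·(2.566892 − 1.660000) / (-11.666916 − (-24.005704)) = 2.566892 − (-10.580633)/(12.338788) = 3.424402

3.4244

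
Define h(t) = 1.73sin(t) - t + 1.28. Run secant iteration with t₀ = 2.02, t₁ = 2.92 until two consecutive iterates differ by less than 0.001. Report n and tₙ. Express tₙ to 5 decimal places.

n = 5, tₙ = 2.42122

h(2.02) = 0.8183722, h(2.92) = -1.2597744
t₂ = 2.9200000 − (-1.2597744)·(0.9000000)/(-2.0781466) = 2.3744192;  |Δ| = 0.5455808
h(2.3744192) = 0.1063795
t₃ = 2.3744192 − 0.1063795·(-0.5455808)/(1.3661538) = 2.4169024;  |Δ| = 0.0424832
h(2.4169024) = 0.0099208
t₄ = 2.4169024 − 0.0099208·(0.0424832)/(-0.0964587) = 2.4212718;  |Δ| = 0.0043694
h(2.4212718) = -0.0001191
t₅ = 2.4212718 − (-0.0001191)·(0.0043694)/(-0.0100398) = 2.4212200;  |Δ| = 0.0000518
|t₅ − t₄| = 0.0000518 < 0.001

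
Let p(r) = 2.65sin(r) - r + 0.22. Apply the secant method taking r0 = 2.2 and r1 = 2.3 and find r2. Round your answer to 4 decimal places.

p(2.2) = 0.162515, p(2.3) = -0.103881
r2 = 2.300000 − (-0.103881)·(2.300000 − 2.200000) / (-0.103881 − 0.162515) = 2.300000 − (-0.010388)/(-0.266397) = 2.261005

2.2610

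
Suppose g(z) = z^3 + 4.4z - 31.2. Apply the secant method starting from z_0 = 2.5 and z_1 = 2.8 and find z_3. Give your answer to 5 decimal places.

g(2.5) = -4.5750000, g(2.8) = 3.0720000
z_2 = 2.8000000 − 3.0720000·(2.8000000 − 2.5000000) / (3.0720000 − (-4.5750000)) = 2.8000000 − (0.9216000)/(7.6470000) = 2.6794821
g(2.6794821) = -0.1726026
z_3 = 2.6794821 − (-0.1726026)·(2.6794821 − 2.8000000) / (-0.1726026 − 3.0720000) = 2.6794821 − (0.0208017)/(-3.2446026) = 2.6858933

2.68589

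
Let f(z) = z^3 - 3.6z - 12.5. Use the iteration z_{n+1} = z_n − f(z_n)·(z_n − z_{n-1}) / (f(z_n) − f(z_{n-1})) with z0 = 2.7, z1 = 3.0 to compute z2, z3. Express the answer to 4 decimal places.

f(2.7) = -2.537000, f(3.0) = 3.700000
z2 = 3.000000 − 3.700000·(3.000000 − 2.700000) / (3.700000 − (-2.537000)) = 3.000000 − (1.110000)/(6.237000) = 2.822030
f(2.822030) = -0.185079
z3 = 2.822030 − (-0.185079)·(2.822030 − 3.000000) / (-0.185079 − 3.700000) = 2.822030 − (0.032938)/(-3.885079) = 2.830508

2.8220, 2.8305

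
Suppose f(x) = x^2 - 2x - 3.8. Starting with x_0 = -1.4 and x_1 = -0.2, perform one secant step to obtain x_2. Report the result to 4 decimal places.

f(-1.4) = 0.960000, f(-0.2) = -3.360000
x_2 = -0.200000 − (-3.360000)·(-0.200000 − (-1.400000)) / (-3.360000 − 0.960000) = -0.200000 − (-4.032000)/(-4.320000) = -1.133333

-1.1333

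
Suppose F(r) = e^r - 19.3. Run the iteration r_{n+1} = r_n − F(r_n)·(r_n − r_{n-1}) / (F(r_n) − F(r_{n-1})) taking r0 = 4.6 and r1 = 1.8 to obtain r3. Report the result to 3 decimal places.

F(4.6) = 80.18432, F(1.8) = -13.25035
r2 = 1.80000 − (-13.25035)·(1.80000 − 4.60000) / (-13.25035 − 80.18432) = 1.80000 − (37.10099)/(-93.43467) = 2.19708
F(2.19708) = -10.30131
r3 = 2.19708 − (-10.30131)·(2.19708 − 1.80000) / (-10.30131 − (-13.25035)) = 2.19708 − (-4.09044)/(2.94905) = 3.58412

3.584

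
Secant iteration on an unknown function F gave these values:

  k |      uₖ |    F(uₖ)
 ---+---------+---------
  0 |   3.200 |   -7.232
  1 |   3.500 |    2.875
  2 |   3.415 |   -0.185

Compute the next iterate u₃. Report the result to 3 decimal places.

3.420

u₃ = 3.415 − (-0.185)·(3.415 − 3.500) / (-0.185 − 2.875)
   = 3.415 − (0.01572)/(-3.06000) = 3.42014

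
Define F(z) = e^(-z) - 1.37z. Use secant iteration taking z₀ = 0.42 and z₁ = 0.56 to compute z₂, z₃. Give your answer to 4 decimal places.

0.4612, 0.4605

F(0.42) = 0.081647, F(0.56) = -0.195991
z₂ = 0.560000 − (-0.195991)·(0.560000 − 0.420000) / (-0.195991 − 0.081647) = 0.560000 − (-0.027439)/(-0.277638) = 0.461171
F(0.461171) = -0.001259
z₃ = 0.461171 − (-0.001259)·(0.461171 − 0.560000) / (-0.001259 − (-0.195991)) = 0.461171 − (0.000124)/(0.194732) = 0.460532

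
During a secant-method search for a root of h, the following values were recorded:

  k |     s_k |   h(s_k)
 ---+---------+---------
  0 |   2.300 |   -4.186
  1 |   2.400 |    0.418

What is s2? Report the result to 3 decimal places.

2.391

s2 = 2.400 − 0.418·(2.400 − 2.300) / (0.418 − (-4.186))
   = 2.400 − (0.04180)/(4.60400) = 2.39092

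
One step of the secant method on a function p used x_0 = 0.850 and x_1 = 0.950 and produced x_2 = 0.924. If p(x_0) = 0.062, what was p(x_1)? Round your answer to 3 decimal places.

-0.022

The secant line through (0.850, 0.062) and (0.950, p(x_1)) crosses zero at x_2 = 0.924.
So (0.850, 0.062), (0.950, p(x_1)), (0.924, 0) are collinear:
p(x_1) = 0.062 · (0.950 − 0.924) / (0.850 − 0.924) = 0.062 · (0.02600)/(-0.07400) = -0.02178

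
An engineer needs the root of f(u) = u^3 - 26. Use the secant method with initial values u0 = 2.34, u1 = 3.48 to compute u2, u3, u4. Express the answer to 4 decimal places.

f(2.34) = -13.187096, f(3.48) = 16.144192
u2 = 3.480000 − 16.144192·(3.480000 − 2.340000) / (16.144192 − (-13.187096)) = 3.480000 − (18.404379)/(29.331288) = 2.852534
f(2.852534) = -2.789067
u3 = 2.852534 − (-2.789067)·(2.852534 − 3.480000) / (-2.789067 − 16.144192) = 2.852534 − (1.750044)/(-18.933259) = 2.944967
f(2.944967) = -0.458813
u4 = 2.944967 − (-0.458813)·(2.944967 − 2.852534) / (-0.458813 − (-2.789067)) = 2.944967 − (-0.042409)/(2.330254) = 2.963166

2.8525, 2.9450, 2.9632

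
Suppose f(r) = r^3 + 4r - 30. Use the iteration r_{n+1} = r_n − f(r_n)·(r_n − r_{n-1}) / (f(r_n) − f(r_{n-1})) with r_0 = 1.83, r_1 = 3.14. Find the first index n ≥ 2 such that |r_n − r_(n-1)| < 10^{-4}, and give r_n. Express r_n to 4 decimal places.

f(1.83) = -16.551513, f(3.14) = 13.519144
r_2 = 3.140000 − 13.519144·(1.310000)/(30.070657) = 2.551051;  |Δ| = 0.588949
f(2.551051) = -3.193906
r_3 = 2.551051 − (-3.193906)·(-0.588949)/(-16.713050) = 2.663601;  |Δ| = 0.112550
f(2.663601) = -0.447964
r_4 = 2.663601 − (-0.447964)·(0.112550)/(2.745942) = 2.681962;  |Δ| = 0.018361
f(2.681962) = 0.018981
r_5 = 2.681962 − 0.018981·(0.018361)/(0.466945) = 2.681215;  |Δ| = 0.000746
f(2.681215) = -0.000106
r_6 = 2.681215 − (-0.000106)·(-0.000746)/(-0.019086) = 2.681220;  |Δ| = 0.000004
|r_6 − r_5| = 0.000004 < 10^{-4}

n = 6, r_n = 2.6812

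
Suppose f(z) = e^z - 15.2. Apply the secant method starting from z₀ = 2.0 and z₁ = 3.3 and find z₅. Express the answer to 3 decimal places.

f(2.0) = -7.81094, f(3.3) = 11.91264
z₂ = 3.30000 − 11.91264·(3.30000 − 2.00000) / (11.91264 − (-7.81094)) = 3.30000 − (15.48643)/(19.72358) = 2.51483
f(2.51483) = -2.83553
z₃ = 2.51483 − (-2.83553)·(2.51483 − 3.30000) / (-2.83553 − 11.91264) = 2.51483 − (2.22639)/(-14.74817) = 2.66579
f(2.66579) = -0.82074
z₄ = 2.66579 − (-0.82074)·(2.66579 − 2.51483) / (-0.82074 − (-2.83553)) = 2.66579 − (-0.12390)/(2.01479) = 2.72728
f(2.72728) = 0.09126
z₅ = 2.72728 − 0.09126·(2.72728 − 2.66579) / (0.09126 − (-0.82074)) = 2.72728 − (0.00561)/(0.91200) = 2.72113

2.721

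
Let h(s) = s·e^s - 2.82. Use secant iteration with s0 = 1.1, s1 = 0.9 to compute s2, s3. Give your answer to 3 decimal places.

1.011, 1.019

h(1.1) = 0.48458, h(0.9) = -0.60636
s2 = 0.90000 − (-0.60636)·(0.90000 − 1.10000) / (-0.60636 − 0.48458) = 0.90000 − (0.12127)/(-1.09094) = 1.01116
h(1.01116) = -0.04052
s3 = 1.01116 − (-0.04052)·(1.01116 − 0.90000) / (-0.04052 − (-0.60636)) = 1.01116 − (-0.00450)/(0.56583) = 1.01912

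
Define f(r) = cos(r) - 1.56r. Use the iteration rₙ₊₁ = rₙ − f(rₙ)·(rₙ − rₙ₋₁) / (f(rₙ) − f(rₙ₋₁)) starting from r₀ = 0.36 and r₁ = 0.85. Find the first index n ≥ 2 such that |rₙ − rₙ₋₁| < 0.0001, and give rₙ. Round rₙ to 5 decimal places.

f(0.36) = 0.3742968, f(0.85) = -0.6660169
r₂ = 0.8500000 − (-0.6660169)·(0.4900000)/(-1.0403137) = 0.5362982;  |Δ| = 0.3137018
f(0.5362982) = 0.0229808
r₃ = 0.5362982 − 0.0229808·(-0.3137018)/(0.6889977) = 0.5467614;  |Δ| = 0.0104632
f(0.5467614) = 0.0012650
r₄ = 0.5467614 − 0.0012650·(0.0104632)/(-0.0217158) = 0.5473709;  |Δ| = 0.0006095
f(0.5473709) = -0.0000029
r₅ = 0.5473709 − (-0.0000029)·(0.0006095)/(-0.0012679) = 0.5473695;  |Δ| = 0.0000014
|r₅ − r₄| = 0.0000014 < 0.0001

n = 5, rₙ = 0.54737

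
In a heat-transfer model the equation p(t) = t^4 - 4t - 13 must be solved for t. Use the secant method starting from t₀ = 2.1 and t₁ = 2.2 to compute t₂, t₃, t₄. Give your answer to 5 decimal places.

p(2.1) = -1.9519000, p(2.2) = 1.6256000
t₂ = 2.2000000 − 1.6256000·(2.2000000 − 2.1000000) / (1.6256000 − (-1.9519000)) = 2.2000000 − (0.1625600)/(3.5775000) = 2.1545604
p(2.1545604) = -0.0688642
t₃ = 2.1545604 − (-0.0688642)·(2.1545604 − 2.2000000) / (-0.0688642 − 1.6256000) = 2.1545604 − (0.0031292)/(-1.6944642) = 2.1564071
p(2.1564071) = -0.0022752
t₄ = 2.1564071 − (-0.0022752)·(2.1564071 − 2.1545604) / (-0.0022752 − (-0.0688642)) = 2.1564071 − (-0.0000042)/(0.0665890) = 2.1564702

2.15456, 2.15641, 2.15647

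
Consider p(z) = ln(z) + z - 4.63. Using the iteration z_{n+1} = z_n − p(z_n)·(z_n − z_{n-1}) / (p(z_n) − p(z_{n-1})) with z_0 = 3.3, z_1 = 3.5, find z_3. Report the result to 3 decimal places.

p(3.3) = -0.13608, p(3.5) = 0.12276
z_2 = 3.50000 − 0.12276·(3.50000 − 3.30000) / (0.12276 − (-0.13608)) = 3.50000 − (0.02455)/(0.25884) = 3.40514
p(3.40514) = 0.00043
z_3 = 3.40514 − 0.00043·(3.40514 − 3.50000) / (0.00043 − 0.12276) = 3.40514 − (-0.00004)/(-0.12233) = 3.40481

3.405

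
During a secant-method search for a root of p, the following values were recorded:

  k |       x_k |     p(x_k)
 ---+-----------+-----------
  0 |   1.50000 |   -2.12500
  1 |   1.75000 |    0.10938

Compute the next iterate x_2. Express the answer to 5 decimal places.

1.73776

x_2 = 1.75000 − 0.10938·(1.75000 − 1.50000) / (0.10938 − (-2.12500))
   = 1.75000 − (0.0273450)/(2.2343800) = 1.7377617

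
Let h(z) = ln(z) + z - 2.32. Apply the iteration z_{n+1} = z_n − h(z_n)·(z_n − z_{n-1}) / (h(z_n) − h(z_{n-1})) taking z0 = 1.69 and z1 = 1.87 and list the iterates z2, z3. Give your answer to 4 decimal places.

h(1.69) = -0.105271, h(1.87) = 0.175938
z2 = 1.870000 − 0.175938·(1.870000 − 1.690000) / (0.175938 − (-0.105271)) = 1.870000 − (0.031669)/(0.281210) = 1.757383
h(1.757383) = 0.001209
z3 = 1.757383 − 0.001209·(1.757383 − 1.870000) / (0.001209 − 0.175938) = 1.757383 − (-0.000136)/(-0.174729) = 1.756604

1.7574, 1.7566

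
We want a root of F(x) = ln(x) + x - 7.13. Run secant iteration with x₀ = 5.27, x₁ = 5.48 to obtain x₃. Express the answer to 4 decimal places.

5.4368

F(5.27) = -0.197970, F(5.48) = 0.051105
x₂ = 5.480000 − 0.051105·(5.480000 − 5.270000) / (0.051105 − (-0.197970)) = 5.480000 − (0.010732)/(0.249075) = 5.436912
F(5.436912) = 0.000124
x₃ = 5.436912 − 0.000124·(5.436912 − 5.480000) / (0.000124 − 0.051105) = 5.436912 − (-0.000005)/(-0.050982) = 5.436808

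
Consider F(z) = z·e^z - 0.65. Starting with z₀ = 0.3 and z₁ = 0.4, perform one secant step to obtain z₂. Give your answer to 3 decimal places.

0.428

F(0.3) = -0.24504, F(0.4) = -0.05327
z₂ = 0.40000 − (-0.05327)·(0.40000 − 0.30000) / (-0.05327 − (-0.24504)) = 0.40000 − (-0.00533)/(0.19177) = 0.42778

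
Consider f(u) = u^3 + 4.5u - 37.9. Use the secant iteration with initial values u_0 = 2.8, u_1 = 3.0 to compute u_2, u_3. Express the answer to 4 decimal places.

2.9126, 2.9154

f(2.8) = -3.348000, f(3.0) = 2.600000
u_2 = 3.000000 − 2.600000·(3.000000 − 2.800000) / (2.600000 − (-3.348000)) = 3.000000 − (0.520000)/(5.948000) = 2.912576
f(2.912576) = -0.085748
u_3 = 2.912576 − (-0.085748)·(2.912576 − 3.000000) / (-0.085748 − 2.600000) = 2.912576 − (0.007496)/(-2.685748) = 2.915367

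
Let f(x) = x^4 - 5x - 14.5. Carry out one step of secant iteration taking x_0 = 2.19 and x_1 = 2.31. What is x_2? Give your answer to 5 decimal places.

2.25029

f(2.19) = -2.4474248, f(2.31) = 2.4239632
x_2 = 2.3100000 − 2.4239632·(2.3100000 − 2.1900000) / (2.4239632 − (-2.4474248)) = 2.3100000 − (0.2908756)/(4.8713880) = 2.2502890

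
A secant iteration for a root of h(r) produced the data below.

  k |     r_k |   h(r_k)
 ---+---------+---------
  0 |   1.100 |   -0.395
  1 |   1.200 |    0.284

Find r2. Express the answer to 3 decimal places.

1.158

r2 = 1.200 − 0.284·(1.200 − 1.100) / (0.284 − (-0.395))
   = 1.200 − (0.02840)/(0.67900) = 1.15817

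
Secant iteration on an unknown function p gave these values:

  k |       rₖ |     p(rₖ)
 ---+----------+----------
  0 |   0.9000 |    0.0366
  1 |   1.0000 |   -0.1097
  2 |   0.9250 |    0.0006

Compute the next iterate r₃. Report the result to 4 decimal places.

0.9254

r₃ = 0.9250 − 0.0006·(0.9250 − 1.0000) / (0.0006 − (-0.1097))
   = 0.9250 − (-0.000045)/(0.110300) = 0.925408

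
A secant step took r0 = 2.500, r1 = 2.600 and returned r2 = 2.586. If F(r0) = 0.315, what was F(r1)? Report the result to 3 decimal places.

-0.051

The secant line through (2.500, 0.315) and (2.600, F(r1)) crosses zero at r2 = 2.586.
So (2.500, 0.315), (2.600, F(r1)), (2.586, 0) are collinear:
F(r1) = 0.315 · (2.600 − 2.586) / (2.500 − 2.586) = 0.315 · (0.01400)/(-0.08600) = -0.05128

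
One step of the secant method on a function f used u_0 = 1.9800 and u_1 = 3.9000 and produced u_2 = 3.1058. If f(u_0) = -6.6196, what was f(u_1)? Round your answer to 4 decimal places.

4.6698

The secant line through (1.9800, -6.6196) and (3.9000, f(u_1)) crosses zero at u_2 = 3.1058.
So (1.9800, -6.6196), (3.9000, f(u_1)), (3.1058, 0) are collinear:
f(u_1) = -6.6196 · (3.9000 − 3.1058) / (1.9800 − 3.1058) = -6.6196 · (0.794200)/(-1.125800) = 4.669823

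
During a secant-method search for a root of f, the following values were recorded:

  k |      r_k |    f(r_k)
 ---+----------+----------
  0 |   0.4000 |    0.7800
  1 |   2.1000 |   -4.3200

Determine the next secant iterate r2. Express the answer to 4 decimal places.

r2 = 2.1000 − (-4.3200)·(2.1000 − 0.4000) / (-4.3200 − 0.7800)
   = 2.1000 − (-7.344000)/(-5.100000) = 0.660000

0.6600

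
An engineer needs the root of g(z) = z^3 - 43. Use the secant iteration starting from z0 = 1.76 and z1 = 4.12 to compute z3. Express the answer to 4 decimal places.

g(1.76) = -37.548224, g(4.12) = 26.934528
z2 = 4.120000 − 26.934528·(4.120000 − 1.760000) / (26.934528 − (-37.548224)) = 4.120000 − (63.565486)/(64.482752) = 3.134225
g(3.134225) = -12.211360
z3 = 3.134225 − (-12.211360)·(3.134225 − 4.120000) / (-12.211360 − 26.934528) = 3.134225 − (12.037654)/(-39.145888) = 3.441732

3.4417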